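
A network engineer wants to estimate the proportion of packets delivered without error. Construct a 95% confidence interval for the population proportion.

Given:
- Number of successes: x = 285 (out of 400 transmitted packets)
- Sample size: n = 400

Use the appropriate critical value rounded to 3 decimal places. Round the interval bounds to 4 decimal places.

Sample proportion: p̂ = 285/400 = 0.712500

Check conditions for normal approximation:
  np̂ = 285 ≥ 10 ✓
  n(1-p̂) = 115 ≥ 10 ✓

The sample is large enough, so use a z-interval (normal approximation) for the proportion.

For 95% confidence, z* = 1.96 (from standard normal table)

Standard error: SE = √(p̂(1-p̂)/n) = √(0.712500×0.287500/400) = 0.02262983

Margin of error: E = z* × SE = 1.96 × 0.02262983 = 0.044354

Z-interval: p̂ ± E = 0.712500 ± 0.044354 = (0.668146, 0.756854)

Rounded to 4 decimal places:

(0.6681, 0.7569)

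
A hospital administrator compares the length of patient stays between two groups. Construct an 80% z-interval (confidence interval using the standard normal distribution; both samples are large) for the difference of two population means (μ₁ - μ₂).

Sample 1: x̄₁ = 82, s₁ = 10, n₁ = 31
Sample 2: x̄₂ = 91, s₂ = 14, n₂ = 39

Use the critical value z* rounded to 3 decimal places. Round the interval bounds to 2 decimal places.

Both samples are large (n₁ = 31 ≥ 30, n₂ = 39 ≥ 30), so a z-interval for the difference of means applies.

Point estimate: x̄₁ - x̄₂ = 82 - 91 = -9

Standard error: SE = √(s₁²/n₁ + s₂²/n₂)
= √(10²/31 + 14²/39)
= √(3.225806 + 5.025641)
= 2.872533

For 80% confidence, z* = 1.282 (from standard normal table)
Margin of error: E = z* × SE = 1.282 × 2.872533 = 3.6826

Z-interval: (x̄₁ - x̄₂) ± E = -9 ± 3.6826 = (-12.6826, -5.3174)

Rounded to 2 decimal places:

(-12.68, -5.32)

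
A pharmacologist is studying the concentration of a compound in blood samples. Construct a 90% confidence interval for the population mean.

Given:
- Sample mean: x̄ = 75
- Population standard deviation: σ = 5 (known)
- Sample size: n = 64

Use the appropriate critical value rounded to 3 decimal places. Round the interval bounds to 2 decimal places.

The population standard deviation σ is known, so use a z-interval (standard normal critical value).

For 90% confidence, z* = 1.645 (from standard normal table)

Standard error: SE = σ/√n = 5/√64 = 0.625000

Margin of error: E = z* × SE = 1.645 × 0.625000 = 1.0281

Z-interval: x̄ ± E = 75 ± 1.0281 = (73.9719, 76.0281)

Rounded to 2 decimal places:

(73.97, 76.03)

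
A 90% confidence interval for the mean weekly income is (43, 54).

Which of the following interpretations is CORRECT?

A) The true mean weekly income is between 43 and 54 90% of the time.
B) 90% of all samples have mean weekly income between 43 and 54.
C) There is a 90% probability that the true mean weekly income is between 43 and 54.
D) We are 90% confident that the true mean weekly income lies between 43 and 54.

A confidence interval represents our confidence in the procedure, not a probability statement about the parameter.

Key concept: If we repeated this sampling process many times and computed a 90% CI each time, about 90% of those intervals would contain the true population parameter.

For this specific interval (43, 54):
- Midpoint (point estimate): 48.5
- Margin of error: 5.5

The correct interpretation is the one stating confidence that the true parameter lies in the interval — option D.

D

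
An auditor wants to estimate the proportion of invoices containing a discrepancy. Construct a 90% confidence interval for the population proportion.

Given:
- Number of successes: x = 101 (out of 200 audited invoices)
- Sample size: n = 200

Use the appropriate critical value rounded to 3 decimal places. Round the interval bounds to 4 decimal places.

Sample proportion: p̂ = 101/200 = 0.505000

Check conditions for normal approximation:
  np̂ = 101 ≥ 10 ✓
  n(1-p̂) = 99 ≥ 10 ✓

The sample is large enough, so use a z-interval (normal approximation) for the proportion.

For 90% confidence, z* = 1.645 (from standard normal table)

Standard error: SE = √(p̂(1-p̂)/n) = √(0.505000×0.495000/200) = 0.03535357

Margin of error: E = z* × SE = 1.645 × 0.03535357 = 0.058157

Z-interval: p̂ ± E = 0.505000 ± 0.058157 = (0.446843, 0.563157)

Rounded to 4 decimal places:

(0.4468, 0.5632)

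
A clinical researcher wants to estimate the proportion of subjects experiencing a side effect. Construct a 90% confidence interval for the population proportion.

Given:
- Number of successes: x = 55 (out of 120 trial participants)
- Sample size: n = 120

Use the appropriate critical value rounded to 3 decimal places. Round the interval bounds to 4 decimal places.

Sample proportion: p̂ = 55/120 = 0.458333

Check conditions for normal approximation:
  np̂ = 55 ≥ 10 ✓
  n(1-p̂) = 65 ≥ 10 ✓

The sample is large enough, so use a z-interval (normal approximation) for the proportion.

For 90% confidence, z* = 1.645 (from standard normal table)

Standard error: SE = √(p̂(1-p̂)/n) = √(0.458333×0.541667/120) = 0.04548479

Margin of error: E = z* × SE = 1.645 × 0.04548479 = 0.074822

Z-interval: p̂ ± E = 0.458333 ± 0.074822 = (0.383511, 0.533156)

Rounded to 4 decimal places:

(0.3835, 0.5332)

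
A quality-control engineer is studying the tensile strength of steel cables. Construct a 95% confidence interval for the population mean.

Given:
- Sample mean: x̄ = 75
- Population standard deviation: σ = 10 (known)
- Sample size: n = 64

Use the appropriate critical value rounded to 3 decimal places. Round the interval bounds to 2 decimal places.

The population standard deviation σ is known, so use a z-interval (standard normal critical value).

For 95% confidence, z* = 1.96 (from standard normal table)

Standard error: SE = σ/√n = 10/√64 = 1.250000

Margin of error: E = z* × SE = 1.96 × 1.250000 = 2.4500

Z-interval: x̄ ± E = 75 ± 2.4500 = (72.5500, 77.4500)

Rounded to 2 decimal places:

(72.55, 77.45)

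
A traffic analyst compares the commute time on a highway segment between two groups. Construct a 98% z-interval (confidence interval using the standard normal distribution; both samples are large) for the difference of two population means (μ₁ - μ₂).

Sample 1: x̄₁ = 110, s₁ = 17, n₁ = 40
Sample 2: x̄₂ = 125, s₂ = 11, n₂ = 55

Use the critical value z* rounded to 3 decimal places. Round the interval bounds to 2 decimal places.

Both samples are large (n₁ = 40 ≥ 30, n₂ = 55 ≥ 30), so a z-interval for the difference of means applies.

Point estimate: x̄₁ - x̄₂ = 110 - 125 = -15

Standard error: SE = √(s₁²/n₁ + s₂²/n₂)
= √(17²/40 + 11²/55)
= √(7.225000 + 2.200000)
= 3.070016

For 98% confidence, z* = 2.326 (from standard normal table)
Margin of error: E = z* × SE = 2.326 × 3.070016 = 7.1409

Z-interval: (x̄₁ - x̄₂) ± E = -15 ± 7.1409 = (-22.1409, -7.8591)

Rounded to 2 decimal places:

(-22.14, -7.86)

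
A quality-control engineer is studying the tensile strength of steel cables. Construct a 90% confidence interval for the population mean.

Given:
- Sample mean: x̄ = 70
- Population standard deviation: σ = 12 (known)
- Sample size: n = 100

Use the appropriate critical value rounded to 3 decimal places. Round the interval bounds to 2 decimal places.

The population standard deviation σ is known, so use a z-interval (standard normal critical value).

For 90% confidence, z* = 1.645 (from standard normal table)

Standard error: SE = σ/√n = 12/√100 = 1.200000

Margin of error: E = z* × SE = 1.645 × 1.200000 = 1.9740

Z-interval: x̄ ± E = 70 ± 1.9740 = (68.0260, 71.9740)

Rounded to 2 decimal places:

(68.03, 71.97)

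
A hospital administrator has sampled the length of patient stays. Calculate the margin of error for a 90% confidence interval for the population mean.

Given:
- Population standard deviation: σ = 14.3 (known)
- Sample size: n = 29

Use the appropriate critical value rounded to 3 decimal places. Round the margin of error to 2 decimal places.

The population standard deviation σ is known, so use the z-interval margin of error formula.

For 90% confidence, z* = 1.645 (from standard normal table)

Margin of error formula for z-interval: E = z* × σ/√n

E = 1.645 × 14.3/√29
  = 1.645 × 2.655443
  = 4.3682

Rounded to 2 decimal places:

4.37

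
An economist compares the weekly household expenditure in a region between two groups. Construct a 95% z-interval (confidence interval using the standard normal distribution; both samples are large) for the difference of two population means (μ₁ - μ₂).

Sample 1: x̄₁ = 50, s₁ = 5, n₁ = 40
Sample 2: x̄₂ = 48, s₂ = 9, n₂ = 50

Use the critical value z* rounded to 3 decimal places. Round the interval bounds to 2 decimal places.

Both samples are large (n₁ = 40 ≥ 30, n₂ = 50 ≥ 30), so a z-interval for the difference of means applies.

Point estimate: x̄₁ - x̄₂ = 50 - 48 = 2

Standard error: SE = √(s₁²/n₁ + s₂²/n₂)
= √(5²/40 + 9²/50)
= √(0.625000 + 1.620000)
= 1.498332

For 95% confidence, z* = 1.96 (from standard normal table)
Margin of error: E = z* × SE = 1.96 × 1.498332 = 2.9367

Z-interval: (x̄₁ - x̄₂) ± E = 2 ± 2.9367 = (-0.9367, 4.9367)

Rounded to 2 decimal places:

(-0.94, 4.94)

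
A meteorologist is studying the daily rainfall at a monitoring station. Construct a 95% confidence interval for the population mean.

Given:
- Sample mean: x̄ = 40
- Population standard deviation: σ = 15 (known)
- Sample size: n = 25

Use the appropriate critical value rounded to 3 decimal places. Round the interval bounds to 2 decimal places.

The population standard deviation σ is known, so use a z-interval (standard normal critical value).

For 95% confidence, z* = 1.96 (from standard normal table)

Standard error: SE = σ/√n = 15/√25 = 3.000000

Margin of error: E = z* × SE = 1.96 × 3.000000 = 5.8800

Z-interval: x̄ ± E = 40 ± 5.8800 = (34.1200, 45.8800)

Rounded to 2 decimal places:

(34.12, 45.88)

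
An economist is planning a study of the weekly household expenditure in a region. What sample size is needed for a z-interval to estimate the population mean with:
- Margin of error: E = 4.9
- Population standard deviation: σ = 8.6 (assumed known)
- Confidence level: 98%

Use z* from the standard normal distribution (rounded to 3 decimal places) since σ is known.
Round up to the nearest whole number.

Using z* since population σ is known (z-interval formula).

For 98% confidence, z* = 2.326 (from standard normal table)

Sample size formula for z-interval: n = (z*σ/E)²

n = (2.326 × 8.6 / 4.9)²
  = (4.082367)²
  = 16.6657

Round up to the nearest whole number: n = 17

17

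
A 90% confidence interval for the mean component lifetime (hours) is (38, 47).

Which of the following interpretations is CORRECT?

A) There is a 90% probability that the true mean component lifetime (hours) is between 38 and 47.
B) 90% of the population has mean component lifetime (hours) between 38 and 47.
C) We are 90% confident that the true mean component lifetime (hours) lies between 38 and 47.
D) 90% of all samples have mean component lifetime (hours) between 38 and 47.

A confidence interval represents our confidence in the procedure, not a probability statement about the parameter.

Key concept: If we repeated this sampling process many times and computed a 90% CI each time, about 90% of those intervals would contain the true population parameter.

For this specific interval (38, 47):
- Midpoint (point estimate): 42.5
- Margin of error: 4.5

The correct interpretation is the one stating confidence that the true parameter lies in the interval — option C.

C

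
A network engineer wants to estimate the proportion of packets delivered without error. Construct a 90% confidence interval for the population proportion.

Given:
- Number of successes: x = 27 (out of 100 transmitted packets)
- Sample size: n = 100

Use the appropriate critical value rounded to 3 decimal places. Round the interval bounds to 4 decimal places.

Sample proportion: p̂ = 27/100 = 0.270000

Check conditions for normal approximation:
  np̂ = 27 ≥ 10 ✓
  n(1-p̂) = 73 ≥ 10 ✓

The sample is large enough, so use a z-interval (normal approximation) for the proportion.

For 90% confidence, z* = 1.645 (from standard normal table)

Standard error: SE = √(p̂(1-p̂)/n) = √(0.270000×0.730000/100) = 0.04439595

Margin of error: E = z* × SE = 1.645 × 0.04439595 = 0.073031

Z-interval: p̂ ± E = 0.270000 ± 0.073031 = (0.196969, 0.343031)

Rounded to 4 decimal places:

(0.1970, 0.3430)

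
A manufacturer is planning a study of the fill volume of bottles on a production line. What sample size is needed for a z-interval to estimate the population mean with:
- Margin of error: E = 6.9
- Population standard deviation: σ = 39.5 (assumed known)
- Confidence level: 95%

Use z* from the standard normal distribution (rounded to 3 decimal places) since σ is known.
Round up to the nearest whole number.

Using z* since population σ is known (z-interval formula).

For 95% confidence, z* = 1.96 (from standard normal table)

Sample size formula for z-interval: n = (z*σ/E)²

n = (1.96 × 39.5 / 6.9)²
  = (11.220290)²
  = 125.8949

Round up to the nearest whole number: n = 126

126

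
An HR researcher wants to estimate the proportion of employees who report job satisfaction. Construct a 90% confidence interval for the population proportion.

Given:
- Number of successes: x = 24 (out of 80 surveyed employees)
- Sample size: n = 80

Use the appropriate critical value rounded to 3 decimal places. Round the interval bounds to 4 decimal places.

Sample proportion: p̂ = 24/80 = 0.300000

Check conditions for normal approximation:
  np̂ = 24 ≥ 10 ✓
  n(1-p̂) = 56 ≥ 10 ✓

The sample is large enough, so use a z-interval (normal approximation) for the proportion.

For 90% confidence, z* = 1.645 (from standard normal table)

Standard error: SE = √(p̂(1-p̂)/n) = √(0.300000×0.700000/80) = 0.05123475

Margin of error: E = z* × SE = 1.645 × 0.05123475 = 0.084281

Z-interval: p̂ ± E = 0.300000 ± 0.084281 = (0.215719, 0.384281)

Rounded to 4 decimal places:

(0.2157, 0.3843)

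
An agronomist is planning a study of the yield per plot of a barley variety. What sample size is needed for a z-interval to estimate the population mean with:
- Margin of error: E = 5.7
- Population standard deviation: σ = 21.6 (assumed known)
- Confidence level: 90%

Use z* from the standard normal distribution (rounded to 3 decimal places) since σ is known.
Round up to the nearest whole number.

Using z* since population σ is known (z-interval formula).

For 90% confidence, z* = 1.645 (from standard normal table)

Sample size formula for z-interval: n = (z*σ/E)²

n = (1.645 × 21.6 / 5.7)²
  = (6.233684)²
  = 38.8588

Round up to the nearest whole number: n = 39

39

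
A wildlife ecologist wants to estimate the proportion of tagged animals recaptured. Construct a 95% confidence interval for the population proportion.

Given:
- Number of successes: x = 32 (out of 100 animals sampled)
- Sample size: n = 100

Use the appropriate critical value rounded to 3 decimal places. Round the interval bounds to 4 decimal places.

Sample proportion: p̂ = 32/100 = 0.320000

Check conditions for normal approximation:
  np̂ = 32 ≥ 10 ✓
  n(1-p̂) = 68 ≥ 10 ✓

The sample is large enough, so use a z-interval (normal approximation) for the proportion.

For 95% confidence, z* = 1.96 (from standard normal table)

Standard error: SE = √(p̂(1-p̂)/n) = √(0.320000×0.680000/100) = 0.04664762

Margin of error: E = z* × SE = 1.96 × 0.04664762 = 0.091429

Z-interval: p̂ ± E = 0.320000 ± 0.091429 = (0.228571, 0.411429)

Rounded to 4 decimal places:

(0.2286, 0.4114)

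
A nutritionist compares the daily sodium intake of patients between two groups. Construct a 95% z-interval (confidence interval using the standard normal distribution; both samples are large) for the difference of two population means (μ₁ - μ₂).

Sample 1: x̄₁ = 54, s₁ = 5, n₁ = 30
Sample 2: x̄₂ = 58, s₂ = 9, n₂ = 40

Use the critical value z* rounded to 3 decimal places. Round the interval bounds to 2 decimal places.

Both samples are large (n₁ = 30 ≥ 30, n₂ = 40 ≥ 30), so a z-interval for the difference of means applies.

Point estimate: x̄₁ - x̄₂ = 54 - 58 = -4

Standard error: SE = √(s₁²/n₁ + s₂²/n₂)
= √(5²/30 + 9²/40)
= √(0.833333 + 2.025000)
= 1.690661

For 95% confidence, z* = 1.96 (from standard normal table)
Margin of error: E = z* × SE = 1.96 × 1.690661 = 3.3137

Z-interval: (x̄₁ - x̄₂) ± E = -4 ± 3.3137 = (-7.3137, -0.6863)

Rounded to 2 decimal places:

(-7.31, -0.69)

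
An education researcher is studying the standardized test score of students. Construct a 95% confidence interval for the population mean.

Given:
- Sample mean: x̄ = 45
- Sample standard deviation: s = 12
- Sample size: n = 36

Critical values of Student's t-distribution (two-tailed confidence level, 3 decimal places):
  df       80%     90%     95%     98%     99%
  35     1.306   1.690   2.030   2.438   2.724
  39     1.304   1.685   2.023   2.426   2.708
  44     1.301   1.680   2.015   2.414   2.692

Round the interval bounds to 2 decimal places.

The population standard deviation σ is unknown (only the sample standard deviation s is given), so use a t-interval with df = n - 1 = 36 - 1 = 35.

For 95% confidence with df = 35, t* = 2.030 (from t-table)

Standard error: SE = s/√n = 12/√36 = 2.000000

Margin of error: E = t* × SE = 2.030 × 2.000000 = 4.0600

T-interval: x̄ ± E = 45 ± 4.0600 = (40.9400, 49.0600)

Rounded to 2 decimal places:

(40.94, 49.06)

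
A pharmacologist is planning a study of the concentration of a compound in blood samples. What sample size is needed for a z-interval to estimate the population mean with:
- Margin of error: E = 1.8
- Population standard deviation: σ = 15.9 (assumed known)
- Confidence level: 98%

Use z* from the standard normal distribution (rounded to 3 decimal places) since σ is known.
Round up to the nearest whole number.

Using z* since population σ is known (z-interval formula).

For 98% confidence, z* = 2.326 (from standard normal table)

Sample size formula for z-interval: n = (z*σ/E)²

n = (2.326 × 15.9 / 1.8)²
  = (20.546333)²
  = 422.1518

Round up to the nearest whole number: n = 423

423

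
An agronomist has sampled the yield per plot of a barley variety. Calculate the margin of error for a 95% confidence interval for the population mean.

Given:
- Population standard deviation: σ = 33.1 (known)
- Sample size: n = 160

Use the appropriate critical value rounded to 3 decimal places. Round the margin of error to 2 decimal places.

The population standard deviation σ is known, so use the z-interval margin of error formula.

For 95% confidence, z* = 1.96 (from standard normal table)

Margin of error formula for z-interval: E = z* × σ/√n

E = 1.96 × 33.1/√160
  = 1.96 × 2.616785
  = 5.1289

Rounded to 2 decimal places:

5.13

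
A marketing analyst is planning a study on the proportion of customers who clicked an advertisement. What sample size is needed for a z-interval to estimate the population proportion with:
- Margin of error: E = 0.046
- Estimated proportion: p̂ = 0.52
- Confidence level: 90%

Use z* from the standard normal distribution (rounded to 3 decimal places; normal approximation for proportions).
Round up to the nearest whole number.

Using z* for proportion z-interval (normal approximation).

For 90% confidence, z* = 1.645 (from standard normal table)

Sample size formula for proportion z-interval: n = z*²p̂(1-p̂)/E²

n = 1.645² × 0.52 × 0.48 / 0.046²
  = 2.706025 × 0.2496 / 0.002116
  = 319.1984

Round up to the nearest whole number: n = 320

320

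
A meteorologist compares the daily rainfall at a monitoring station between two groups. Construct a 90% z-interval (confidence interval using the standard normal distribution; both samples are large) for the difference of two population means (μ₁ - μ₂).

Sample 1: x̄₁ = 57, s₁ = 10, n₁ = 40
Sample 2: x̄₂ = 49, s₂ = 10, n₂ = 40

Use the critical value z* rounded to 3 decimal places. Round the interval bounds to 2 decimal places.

Both samples are large (n₁ = 40 ≥ 30, n₂ = 40 ≥ 30), so a z-interval for the difference of means applies.

Point estimate: x̄₁ - x̄₂ = 57 - 49 = 8

Standard error: SE = √(s₁²/n₁ + s₂²/n₂)
= √(10²/40 + 10²/40)
= √(2.500000 + 2.500000)
= 2.236068

For 90% confidence, z* = 1.645 (from standard normal table)
Margin of error: E = z* × SE = 1.645 × 2.236068 = 3.6783

Z-interval: (x̄₁ - x̄₂) ± E = 8 ± 3.6783 = (4.3217, 11.6783)

Rounded to 2 decimal places:

(4.32, 11.68)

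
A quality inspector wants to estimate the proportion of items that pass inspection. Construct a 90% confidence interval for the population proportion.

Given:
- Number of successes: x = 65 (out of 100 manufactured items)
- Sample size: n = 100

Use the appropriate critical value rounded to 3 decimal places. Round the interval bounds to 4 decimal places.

Sample proportion: p̂ = 65/100 = 0.650000

Check conditions for normal approximation:
  np̂ = 65 ≥ 10 ✓
  n(1-p̂) = 35 ≥ 10 ✓

The sample is large enough, so use a z-interval (normal approximation) for the proportion.

For 90% confidence, z* = 1.645 (from standard normal table)

Standard error: SE = √(p̂(1-p̂)/n) = √(0.650000×0.350000/100) = 0.04769696

Margin of error: E = z* × SE = 1.645 × 0.04769696 = 0.078461

Z-interval: p̂ ± E = 0.650000 ± 0.078461 = (0.571539, 0.728461)

Rounded to 4 decimal places:

(0.5715, 0.7285)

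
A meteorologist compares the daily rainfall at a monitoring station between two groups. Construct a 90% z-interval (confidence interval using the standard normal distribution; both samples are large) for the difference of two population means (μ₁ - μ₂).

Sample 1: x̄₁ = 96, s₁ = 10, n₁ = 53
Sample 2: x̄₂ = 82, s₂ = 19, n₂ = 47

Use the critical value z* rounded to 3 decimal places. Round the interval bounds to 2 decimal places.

Both samples are large (n₁ = 53 ≥ 30, n₂ = 47 ≥ 30), so a z-interval for the difference of means applies.

Point estimate: x̄₁ - x̄₂ = 96 - 82 = 14

Standard error: SE = √(s₁²/n₁ + s₂²/n₂)
= √(10²/53 + 19²/47)
= √(1.886792 + 7.680851)
= 3.093161

For 90% confidence, z* = 1.645 (from standard normal table)
Margin of error: E = z* × SE = 1.645 × 3.093161 = 5.0882

Z-interval: (x̄₁ - x̄₂) ± E = 14 ± 5.0882 = (8.9118, 19.0882)

Rounded to 2 decimal places:

(8.91, 19.09)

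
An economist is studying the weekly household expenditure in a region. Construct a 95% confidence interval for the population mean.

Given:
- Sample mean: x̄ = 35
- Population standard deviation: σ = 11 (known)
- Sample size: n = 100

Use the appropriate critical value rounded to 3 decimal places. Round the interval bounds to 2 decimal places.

The population standard deviation σ is known, so use a z-interval (standard normal critical value).

For 95% confidence, z* = 1.96 (from standard normal table)

Standard error: SE = σ/√n = 11/√100 = 1.100000

Margin of error: E = z* × SE = 1.96 × 1.100000 = 2.1560

Z-interval: x̄ ± E = 35 ± 2.1560 = (32.8440, 37.1560)

Rounded to 2 decimal places:

(32.84, 37.16)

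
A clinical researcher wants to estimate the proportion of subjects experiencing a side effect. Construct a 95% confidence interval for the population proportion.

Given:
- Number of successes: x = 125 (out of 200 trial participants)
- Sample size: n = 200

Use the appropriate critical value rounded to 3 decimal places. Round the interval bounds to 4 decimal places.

Sample proportion: p̂ = 125/200 = 0.625000

Check conditions for normal approximation:
  np̂ = 125 ≥ 10 ✓
  n(1-p̂) = 75 ≥ 10 ✓

The sample is large enough, so use a z-interval (normal approximation) for the proportion.

For 95% confidence, z* = 1.96 (from standard normal table)

Standard error: SE = √(p̂(1-p̂)/n) = √(0.625000×0.375000/200) = 0.03423266

Margin of error: E = z* × SE = 1.96 × 0.03423266 = 0.067096

Z-interval: p̂ ± E = 0.625000 ± 0.067096 = (0.557904, 0.692096)

Rounded to 4 decimal places:

(0.5579, 0.6921)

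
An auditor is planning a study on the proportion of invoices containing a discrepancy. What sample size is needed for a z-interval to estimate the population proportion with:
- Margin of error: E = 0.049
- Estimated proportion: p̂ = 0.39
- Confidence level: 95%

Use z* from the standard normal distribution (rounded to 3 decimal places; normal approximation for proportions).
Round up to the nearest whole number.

Using z* for proportion z-interval (normal approximation).

For 95% confidence, z* = 1.96 (from standard normal table)

Sample size formula for proportion z-interval: n = z*²p̂(1-p̂)/E²

n = 1.96² × 0.39 × 0.61 / 0.049²
  = 3.8416 × 0.2379 / 0.002401
  = 380.6400

Round up to the nearest whole number: n = 381

381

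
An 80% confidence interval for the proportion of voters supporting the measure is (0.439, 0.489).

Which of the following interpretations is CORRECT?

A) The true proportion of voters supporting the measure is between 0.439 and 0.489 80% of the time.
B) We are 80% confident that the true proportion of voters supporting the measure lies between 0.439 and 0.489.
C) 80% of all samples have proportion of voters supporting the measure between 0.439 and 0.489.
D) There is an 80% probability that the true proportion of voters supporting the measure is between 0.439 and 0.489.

A confidence interval represents our confidence in the procedure, not a probability statement about the parameter.

Key concept: If we repeated this sampling process many times and computed an 80% CI each time, about 80% of those intervals would contain the true population parameter.

For this specific interval (0.439, 0.489):
- Midpoint (point estimate): 0.464
- Margin of error: 0.025

The correct interpretation is the one stating confidence that the true parameter lies in the interval — option B.

B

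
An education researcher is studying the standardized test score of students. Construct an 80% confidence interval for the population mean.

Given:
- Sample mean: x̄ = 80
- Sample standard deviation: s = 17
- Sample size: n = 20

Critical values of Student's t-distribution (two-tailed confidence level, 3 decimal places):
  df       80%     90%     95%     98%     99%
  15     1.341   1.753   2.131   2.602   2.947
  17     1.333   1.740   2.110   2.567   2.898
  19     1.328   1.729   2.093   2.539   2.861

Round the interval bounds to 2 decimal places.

The population standard deviation σ is unknown (only the sample standard deviation s is given), so use a t-interval with df = n - 1 = 20 - 1 = 19.

For 80% confidence with df = 19, t* = 1.328 (from t-table)

Standard error: SE = s/√n = 17/√20 = 3.801316

Margin of error: E = t* × SE = 1.328 × 3.801316 = 5.0481

T-interval: x̄ ± E = 80 ± 5.0481 = (74.9519, 85.0481)

Rounded to 2 decimal places:

(74.95, 85.05)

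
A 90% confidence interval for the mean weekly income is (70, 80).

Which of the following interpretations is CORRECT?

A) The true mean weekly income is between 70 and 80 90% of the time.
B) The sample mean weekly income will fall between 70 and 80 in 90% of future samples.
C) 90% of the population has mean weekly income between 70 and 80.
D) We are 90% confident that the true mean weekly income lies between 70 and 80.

A confidence interval represents our confidence in the procedure, not a probability statement about the parameter.

Key concept: If we repeated this sampling process many times and computed a 90% CI each time, about 90% of those intervals would contain the true population parameter.

For this specific interval (70, 80):
- Midpoint (point estimate): 75
- Margin of error: 5

The correct interpretation is the one stating confidence that the true parameter lies in the interval — option D.

D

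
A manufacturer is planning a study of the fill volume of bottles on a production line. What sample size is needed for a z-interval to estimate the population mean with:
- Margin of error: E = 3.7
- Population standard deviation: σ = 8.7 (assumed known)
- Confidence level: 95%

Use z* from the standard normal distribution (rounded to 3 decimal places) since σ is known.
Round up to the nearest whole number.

Using z* since population σ is known (z-interval formula).

For 95% confidence, z* = 1.96 (from standard normal table)

Sample size formula for z-interval: n = (z*σ/E)²

n = (1.96 × 8.7 / 3.7)²
  = (4.608649)²
  = 21.2396

Round up to the nearest whole number: n = 22

22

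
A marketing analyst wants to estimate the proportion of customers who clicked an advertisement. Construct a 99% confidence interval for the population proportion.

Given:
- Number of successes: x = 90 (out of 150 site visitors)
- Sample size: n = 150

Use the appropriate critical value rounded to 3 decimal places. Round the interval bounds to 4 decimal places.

Sample proportion: p̂ = 90/150 = 0.600000

Check conditions for normal approximation:
  np̂ = 90 ≥ 10 ✓
  n(1-p̂) = 60 ≥ 10 ✓

The sample is large enough, so use a z-interval (normal approximation) for the proportion.

For 99% confidence, z* = 2.576 (from standard normal table)

Standard error: SE = √(p̂(1-p̂)/n) = √(0.600000×0.400000/150) = 0.04000000

Margin of error: E = z* × SE = 2.576 × 0.04000000 = 0.103040

Z-interval: p̂ ± E = 0.600000 ± 0.103040 = (0.496960, 0.703040)

Rounded to 4 decimal places:

(0.4970, 0.7030)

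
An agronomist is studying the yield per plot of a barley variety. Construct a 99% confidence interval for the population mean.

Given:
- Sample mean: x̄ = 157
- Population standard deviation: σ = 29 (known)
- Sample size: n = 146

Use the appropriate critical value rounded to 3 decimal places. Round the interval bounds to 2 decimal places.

The population standard deviation σ is known, so use a z-interval (standard normal critical value).

For 99% confidence, z* = 2.576 (from standard normal table)

Standard error: SE = σ/√n = 29/√146 = 2.400057

Margin of error: E = z* × SE = 2.576 × 2.400057 = 6.1825

Z-interval: x̄ ± E = 157 ± 6.1825 = (150.8175, 163.1825)

Rounded to 2 decimal places:

(150.82, 163.18)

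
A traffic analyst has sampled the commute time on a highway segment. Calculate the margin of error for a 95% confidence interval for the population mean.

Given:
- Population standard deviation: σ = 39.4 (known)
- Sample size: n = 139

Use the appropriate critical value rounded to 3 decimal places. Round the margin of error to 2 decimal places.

The population standard deviation σ is known, so use the z-interval margin of error formula.

For 95% confidence, z* = 1.96 (from standard normal table)

Margin of error formula for z-interval: E = z* × σ/√n

E = 1.96 × 39.4/√139
  = 1.96 × 3.341864
  = 6.5501

Rounded to 2 decimal places:

6.55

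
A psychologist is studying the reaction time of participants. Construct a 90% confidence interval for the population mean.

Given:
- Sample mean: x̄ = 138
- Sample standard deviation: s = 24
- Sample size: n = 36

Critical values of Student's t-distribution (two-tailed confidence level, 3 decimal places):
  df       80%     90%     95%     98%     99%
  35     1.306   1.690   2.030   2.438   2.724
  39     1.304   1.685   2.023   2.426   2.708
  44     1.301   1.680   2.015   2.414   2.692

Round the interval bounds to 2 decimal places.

The population standard deviation σ is unknown (only the sample standard deviation s is given), so use a t-interval with df = n - 1 = 36 - 1 = 35.

For 90% confidence with df = 35, t* = 1.690 (from t-table)

Standard error: SE = s/√n = 24/√36 = 4.000000

Margin of error: E = t* × SE = 1.690 × 4.000000 = 6.7600

T-interval: x̄ ± E = 138 ± 6.7600 = (131.2400, 144.7600)

Rounded to 2 decimal places:

(131.24, 144.76)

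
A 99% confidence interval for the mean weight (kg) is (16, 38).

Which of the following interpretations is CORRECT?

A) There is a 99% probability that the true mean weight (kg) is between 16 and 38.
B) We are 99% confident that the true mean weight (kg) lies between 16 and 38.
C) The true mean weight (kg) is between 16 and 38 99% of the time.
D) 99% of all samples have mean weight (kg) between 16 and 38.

A confidence interval represents our confidence in the procedure, not a probability statement about the parameter.

Key concept: If we repeated this sampling process many times and computed a 99% CI each time, about 99% of those intervals would contain the true population parameter.

For this specific interval (16, 38):
- Midpoint (point estimate): 27
- Margin of error: 11

The correct interpretation is the one stating confidence that the true parameter lies in the interval — option B.

B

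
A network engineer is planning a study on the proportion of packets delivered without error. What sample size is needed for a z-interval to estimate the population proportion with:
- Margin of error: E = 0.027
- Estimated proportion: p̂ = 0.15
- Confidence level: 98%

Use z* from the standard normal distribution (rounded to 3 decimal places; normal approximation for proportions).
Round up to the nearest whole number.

Using z* for proportion z-interval (normal approximation).

For 98% confidence, z* = 2.326 (from standard normal table)

Sample size formula for proportion z-interval: n = z*²p̂(1-p̂)/E²

n = 2.326² × 0.15 × 0.85 / 0.027²
  = 5.410276 × 0.1275 / 0.000729
  = 946.2417

Round up to the nearest whole number: n = 947

947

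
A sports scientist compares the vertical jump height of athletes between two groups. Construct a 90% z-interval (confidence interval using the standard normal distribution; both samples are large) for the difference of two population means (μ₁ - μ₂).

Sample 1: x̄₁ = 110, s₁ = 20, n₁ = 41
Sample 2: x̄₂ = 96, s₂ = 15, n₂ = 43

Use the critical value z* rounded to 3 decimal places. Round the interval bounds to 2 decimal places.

Both samples are large (n₁ = 41 ≥ 30, n₂ = 43 ≥ 30), so a z-interval for the difference of means applies.

Point estimate: x̄₁ - x̄₂ = 110 - 96 = 14

Standard error: SE = √(s₁²/n₁ + s₂²/n₂)
= √(20²/41 + 15²/43)
= √(9.756098 + 5.232558)
= 3.871519

For 90% confidence, z* = 1.645 (from standard normal table)
Margin of error: E = z* × SE = 1.645 × 3.871519 = 6.3686

Z-interval: (x̄₁ - x̄₂) ± E = 14 ± 6.3686 = (7.6314, 20.3686)

Rounded to 2 decimal places:

(7.63, 20.37)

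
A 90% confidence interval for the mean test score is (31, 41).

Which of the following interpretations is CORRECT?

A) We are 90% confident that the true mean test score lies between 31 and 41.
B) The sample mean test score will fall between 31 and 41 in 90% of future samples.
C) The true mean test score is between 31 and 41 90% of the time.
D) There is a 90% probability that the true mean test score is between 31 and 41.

A confidence interval represents our confidence in the procedure, not a probability statement about the parameter.

Key concept: If we repeated this sampling process many times and computed a 90% CI each time, about 90% of those intervals would contain the true population parameter.

For this specific interval (31, 41):
- Midpoint (point estimate): 36
- Margin of error: 5

The correct interpretation is the one stating confidence that the true parameter lies in the interval — option A.

A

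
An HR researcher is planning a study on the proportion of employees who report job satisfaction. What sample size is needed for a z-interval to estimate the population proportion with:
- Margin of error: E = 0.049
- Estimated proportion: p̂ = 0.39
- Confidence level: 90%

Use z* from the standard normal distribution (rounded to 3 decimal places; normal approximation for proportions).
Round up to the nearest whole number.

Using z* for proportion z-interval (normal approximation).

For 90% confidence, z* = 1.645 (from standard normal table)

Sample size formula for proportion z-interval: n = z*²p̂(1-p̂)/E²

n = 1.645² × 0.39 × 0.61 / 0.049²
  = 2.706025 × 0.2379 / 0.002401
  = 268.1230

Round up to the nearest whole number: n = 269

269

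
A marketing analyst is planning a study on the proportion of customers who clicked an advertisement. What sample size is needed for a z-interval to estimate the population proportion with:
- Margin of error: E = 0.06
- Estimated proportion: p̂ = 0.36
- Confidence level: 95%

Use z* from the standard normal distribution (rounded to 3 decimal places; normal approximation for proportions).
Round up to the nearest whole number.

Using z* for proportion z-interval (normal approximation).

For 95% confidence, z* = 1.96 (from standard normal table)

Sample size formula for proportion z-interval: n = z*²p̂(1-p̂)/E²

n = 1.96² × 0.36 × 0.64 / 0.06²
  = 3.8416 × 0.2304 / 0.0036
  = 245.8624

Round up to the nearest whole number: n = 246

246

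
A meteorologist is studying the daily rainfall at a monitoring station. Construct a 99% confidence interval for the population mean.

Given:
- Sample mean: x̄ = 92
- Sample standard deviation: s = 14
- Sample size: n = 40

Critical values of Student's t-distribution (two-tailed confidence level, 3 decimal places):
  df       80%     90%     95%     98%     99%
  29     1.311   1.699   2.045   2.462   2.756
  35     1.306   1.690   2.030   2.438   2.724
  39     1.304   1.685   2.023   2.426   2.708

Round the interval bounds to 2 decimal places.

The population standard deviation σ is unknown (only the sample standard deviation s is given), so use a t-interval with df = n - 1 = 40 - 1 = 39.

For 99% confidence with df = 39, t* = 2.708 (from t-table)

Standard error: SE = s/√n = 14/√40 = 2.213594

Margin of error: E = t* × SE = 2.708 × 2.213594 = 5.9944

T-interval: x̄ ± E = 92 ± 5.9944 = (86.0056, 97.9944)

Rounded to 2 decimal places:

(86.01, 97.99)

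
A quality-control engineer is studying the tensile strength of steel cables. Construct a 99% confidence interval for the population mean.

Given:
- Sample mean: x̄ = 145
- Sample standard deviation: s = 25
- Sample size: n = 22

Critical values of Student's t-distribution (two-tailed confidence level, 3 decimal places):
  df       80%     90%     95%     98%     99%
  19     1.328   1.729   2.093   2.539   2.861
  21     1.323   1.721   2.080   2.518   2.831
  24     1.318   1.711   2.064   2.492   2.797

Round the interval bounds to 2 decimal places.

The population standard deviation σ is unknown (only the sample standard deviation s is given), so use a t-interval with df = n - 1 = 22 - 1 = 21.

For 99% confidence with df = 21, t* = 2.831 (from t-table)

Standard error: SE = s/√n = 25/√22 = 5.330018

Margin of error: E = t* × SE = 2.831 × 5.330018 = 15.0893

T-interval: x̄ ± E = 145 ± 15.0893 = (129.9107, 160.0893)

Rounded to 2 decimal places:

(129.91, 160.09)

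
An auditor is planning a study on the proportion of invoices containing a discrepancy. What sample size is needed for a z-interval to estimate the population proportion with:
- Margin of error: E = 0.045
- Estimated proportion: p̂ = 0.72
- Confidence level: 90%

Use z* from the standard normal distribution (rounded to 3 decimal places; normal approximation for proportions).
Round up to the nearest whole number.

Using z* for proportion z-interval (normal approximation).

For 90% confidence, z* = 1.645 (from standard normal table)

Sample size formula for proportion z-interval: n = z*²p̂(1-p̂)/E²

n = 1.645² × 0.72 × 0.28 / 0.045²
  = 2.706025 × 0.2016 / 0.002025
  = 269.3998

Round up to the nearest whole number: n = 270

270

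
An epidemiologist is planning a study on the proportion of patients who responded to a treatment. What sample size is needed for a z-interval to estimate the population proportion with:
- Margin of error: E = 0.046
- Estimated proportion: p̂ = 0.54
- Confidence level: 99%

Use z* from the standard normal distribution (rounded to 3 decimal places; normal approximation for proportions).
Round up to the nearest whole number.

Using z* for proportion z-interval (normal approximation).

For 99% confidence, z* = 2.576 (from standard normal table)

Sample size formula for proportion z-interval: n = z*²p̂(1-p̂)/E²

n = 2.576² × 0.54 × 0.46 / 0.046²
  = 6.635776 × 0.2484 / 0.002116
  = 778.9824

Round up to the nearest whole number: n = 779

779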